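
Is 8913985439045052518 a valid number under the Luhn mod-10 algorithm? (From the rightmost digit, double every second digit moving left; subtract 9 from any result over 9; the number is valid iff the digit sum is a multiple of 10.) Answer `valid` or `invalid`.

From the right, keep odd positions and double even positions (subtract 9 from any doubled value over 9):
  doubled (positions 2,4,...): 2 4 0 8 9 8 7 6 9 → sum 53
  kept (positions 1,3,...): 8 5 5 5 0 3 5 9 1 8 → sum 49
Total = 102.
102 mod 10 = 2, so the number is invalid.

invalid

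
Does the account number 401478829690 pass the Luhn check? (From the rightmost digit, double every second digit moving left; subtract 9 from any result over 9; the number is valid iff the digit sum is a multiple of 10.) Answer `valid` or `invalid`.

From the right, keep odd positions and double even positions (subtract 9 from any doubled value over 9):
  doubled (positions 2,4,...): 9 9 7 5 2 8 → sum 40
  kept (positions 1,3,...): 0 6 2 8 4 0 → sum 20
Total = 60.
60 mod 10 = 0, so the number is valid.

valid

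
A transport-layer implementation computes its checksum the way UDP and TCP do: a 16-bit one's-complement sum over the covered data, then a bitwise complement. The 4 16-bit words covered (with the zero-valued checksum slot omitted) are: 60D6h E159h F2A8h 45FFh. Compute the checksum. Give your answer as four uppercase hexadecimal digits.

8527

One's-complement addition (fold any carry out of bit 15 back into bit 0):
  0x60D6 + 0xE159 = 0x1422F → wrap carry → 0x4230
  0x4230 + 0xF2A8 = 0x134D8 → wrap carry → 0x34D9
  0x34D9 + 0x45FF = 0x07AD8
One's-complement sum = 0x7AD8.
Checksum = ~0x7AD8 & 0xFFFF = 0x8527.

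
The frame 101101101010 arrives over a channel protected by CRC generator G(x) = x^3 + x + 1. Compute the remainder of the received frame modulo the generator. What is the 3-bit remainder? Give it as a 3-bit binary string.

011

Modulo-2 division of 101101101010 by 1011:
  pos 0: 1011 XOR 1011 = 0000
  pos 5: 1101 XOR 1011 = 0110
  pos 6: 1100 XOR 1011 = 0111
  pos 7: 1111 XOR 1011 = 0100
  pos 8: 1000 XOR 1011 = 0011
Remainder = 011 (nonzero — an error is detected).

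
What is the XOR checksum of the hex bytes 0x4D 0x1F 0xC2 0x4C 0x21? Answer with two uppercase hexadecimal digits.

FD

XOR the bytes together:
  start with 0x4D
  0x4D ⊕ 0x1F = 0x52
  0x52 ⊕ 0xC2 = 0x90
  0x90 ⊕ 0x4C = 0xDC
  0xDC ⊕ 0x21 = 0xFD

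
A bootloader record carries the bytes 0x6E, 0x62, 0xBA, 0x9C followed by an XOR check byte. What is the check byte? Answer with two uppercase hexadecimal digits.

2A

XOR the bytes together:
  start with 0x6E
  0x6E ⊕ 0x62 = 0x0C
  0x0C ⊕ 0xBA = 0xB6
  0xB6 ⊕ 0x9C = 0x2A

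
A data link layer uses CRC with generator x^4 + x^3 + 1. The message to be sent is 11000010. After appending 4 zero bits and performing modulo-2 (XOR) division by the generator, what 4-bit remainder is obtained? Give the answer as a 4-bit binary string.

1100

Append 4 zeros: 110000100000. Divide by 11001 (XOR where the leading bit is 1):
  pos 0: 11000 XOR 11001 = 00001
  pos 4: 10100 XOR 11001 = 01101
  pos 5: 11010 XOR 11001 = 00011
Remainder (last 4 bits) = 1100. This is the CRC / FCS.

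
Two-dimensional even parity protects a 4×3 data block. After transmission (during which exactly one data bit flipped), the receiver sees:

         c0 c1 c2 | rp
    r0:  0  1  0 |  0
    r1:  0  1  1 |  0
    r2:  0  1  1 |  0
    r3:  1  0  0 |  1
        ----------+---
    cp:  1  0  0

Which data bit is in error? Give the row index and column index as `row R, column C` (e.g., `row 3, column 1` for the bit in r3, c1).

row 0, column 1

Recompute each row's even parity and compare to rp:
  r0: data parity 1, sent rp 0 → mismatch
  r1: data parity 0, sent rp 0 → ok
  r2: data parity 0, sent rp 0 → ok
  r3: data parity 1, sent rp 1 → ok
Recompute each column's even parity and compare to cp:
  c0: data parity 1, sent cp 1 → ok
  c1: data parity 1, sent cp 0 → mismatch
  c2: data parity 0, sent cp 0 → ok
Exactly one row (r0) and one column (c1) fail → the flipped bit is at their intersection.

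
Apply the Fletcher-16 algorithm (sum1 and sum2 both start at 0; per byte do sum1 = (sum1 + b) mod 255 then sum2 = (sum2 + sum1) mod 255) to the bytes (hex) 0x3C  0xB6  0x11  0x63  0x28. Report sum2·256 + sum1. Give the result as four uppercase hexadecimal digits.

2A8F

Running sums (mod 255):
  after byte 0 (0x3C): sum1=60, sum2=60
  after byte 1 (0xB6): sum1=242, sum2=47
  after byte 2 (0x11): sum1=4, sum2=51
  after byte 3 (0x63): sum1=103, sum2=154
  after byte 4 (0x28): sum1=143, sum2=42
Checksum = sum2·256 + sum1 = 42·256 + 143 = 10895 = 0x2A8F.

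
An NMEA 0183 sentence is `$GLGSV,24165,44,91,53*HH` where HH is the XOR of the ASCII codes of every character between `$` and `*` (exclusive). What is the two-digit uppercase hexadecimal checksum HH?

XOR the ASCII codes of the payload characters:
  'G' = 0x47 → acc = 0x47
  'L' = 0x4C → acc = 0x0B
  'G' = 0x47 → acc = 0x4C
  'S' = 0x53 → acc = 0x1F
  'V' = 0x56 → acc = 0x49
  ',' = 0x2C → acc = 0x65
  '2' = 0x32 → acc = 0x57
  '4' = 0x34 → acc = 0x63
  '1' = 0x31 → acc = 0x52
  '6' = 0x36 → acc = 0x64
  '5' = 0x35 → acc = 0x51
  ',' = 0x2C → acc = 0x7D
  '4' = 0x34 → acc = 0x49
  '4' = 0x34 → acc = 0x7D
  ',' = 0x2C → acc = 0x51
  '9' = 0x39 → acc = 0x68
  '1' = 0x31 → acc = 0x59
  ',' = 0x2C → acc = 0x75
  '5' = 0x35 → acc = 0x40
  '3' = 0x33 → acc = 0x73
Checksum = 0x73.

73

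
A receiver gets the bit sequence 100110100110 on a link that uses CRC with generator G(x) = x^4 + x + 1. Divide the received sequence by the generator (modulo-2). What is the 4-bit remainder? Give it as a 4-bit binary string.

Modulo-2 division of 100110100110 by 10011:
  pos 0: 10011 XOR 10011 = 00000
  pos 6: 10011 XOR 10011 = 00000
Remainder = 0000 (zero — the frame passes the CRC check).

0000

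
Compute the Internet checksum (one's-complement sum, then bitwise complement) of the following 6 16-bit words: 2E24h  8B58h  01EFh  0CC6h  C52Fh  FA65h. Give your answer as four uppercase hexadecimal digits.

7838

One's-complement addition (fold any carry out of bit 15 back into bit 0):
  0x2E24 + 0x8B58 = 0x0B97C
  0xB97C + 0x01EF = 0x0BB6B
  0xBB6B + 0x0CC6 = 0x0C831
  0xC831 + 0xC52F = 0x18D60 → wrap carry → 0x8D61
  0x8D61 + 0xFA65 = 0x187C6 → wrap carry → 0x87C7
One's-complement sum = 0x87C7.
Checksum = ~0x87C7 & 0xFFFF = 0x7838.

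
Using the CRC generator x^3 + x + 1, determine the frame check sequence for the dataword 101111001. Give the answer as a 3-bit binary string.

111

Append 3 zeros: 101111001000. Divide by 1011 (XOR where the leading bit is 1):
  pos 0: 1011 XOR 1011 = 0000
  pos 4: 1100 XOR 1011 = 0111
  pos 5: 1111 XOR 1011 = 0100
  pos 6: 1000 XOR 1011 = 0011
  pos 8: 1100 XOR 1011 = 0111
Remainder (last 3 bits) = 111. This is the CRC / FCS.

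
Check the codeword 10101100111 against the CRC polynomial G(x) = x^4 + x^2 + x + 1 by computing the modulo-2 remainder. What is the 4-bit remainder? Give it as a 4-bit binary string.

1000

Modulo-2 division of 10101100111 by 10111:
  pos 0: 10101 XOR 10111 = 00010
  pos 3: 10100 XOR 10111 = 00011
  pos 6: 11111 XOR 10111 = 01000
Remainder = 1000 (nonzero — an error is detected).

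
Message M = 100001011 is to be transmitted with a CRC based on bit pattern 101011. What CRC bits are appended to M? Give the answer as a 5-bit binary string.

Append 5 zeros: 10000101100000. Divide by 101011 (XOR where the leading bit is 1):
  pos 0: 100001 XOR 101011 = 001010
  pos 2: 101001 XOR 101011 = 000010
  pos 6: 101000 XOR 101011 = 000011
Remainder (last 5 bits) = 01100. This is the CRC / FCS.

01100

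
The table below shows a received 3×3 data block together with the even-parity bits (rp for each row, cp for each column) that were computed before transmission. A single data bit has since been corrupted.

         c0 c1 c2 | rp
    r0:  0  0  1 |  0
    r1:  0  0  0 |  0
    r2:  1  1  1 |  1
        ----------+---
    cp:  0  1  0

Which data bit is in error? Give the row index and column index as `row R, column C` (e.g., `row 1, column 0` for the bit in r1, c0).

row 0, column 0

Recompute each row's even parity and compare to rp:
  r0: data parity 1, sent rp 0 → mismatch
  r1: data parity 0, sent rp 0 → ok
  r2: data parity 1, sent rp 1 → ok
Recompute each column's even parity and compare to cp:
  c0: data parity 1, sent cp 0 → mismatch
  c1: data parity 1, sent cp 1 → ok
  c2: data parity 0, sent cp 0 → ok
Exactly one row (r0) and one column (c0) fail → the flipped bit is at their intersection.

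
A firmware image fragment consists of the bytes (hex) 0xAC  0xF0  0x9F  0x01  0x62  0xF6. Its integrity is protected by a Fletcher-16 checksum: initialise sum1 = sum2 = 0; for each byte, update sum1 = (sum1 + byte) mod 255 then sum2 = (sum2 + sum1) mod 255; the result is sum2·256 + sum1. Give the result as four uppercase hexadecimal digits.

FD97

Running sums (mod 255):
  after byte 0 (0xAC): sum1=172, sum2=172
  after byte 1 (0xF0): sum1=157, sum2=74
  after byte 2 (0x9F): sum1=61, sum2=135
  after byte 3 (0x01): sum1=62, sum2=197
  after byte 4 (0x62): sum1=160, sum2=102
  after byte 5 (0xF6): sum1=151, sum2=253
Checksum = sum2·256 + sum1 = 253·256 + 151 = 64919 = 0xFD97.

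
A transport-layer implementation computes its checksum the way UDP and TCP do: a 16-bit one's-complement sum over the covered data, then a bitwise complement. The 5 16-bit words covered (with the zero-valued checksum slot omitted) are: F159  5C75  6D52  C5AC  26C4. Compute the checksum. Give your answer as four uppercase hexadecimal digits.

586D

One's-complement addition (fold any carry out of bit 15 back into bit 0):
  0xF159 + 0x5C75 = 0x14DCE → wrap carry → 0x4DCF
  0x4DCF + 0x6D52 = 0x0BB21
  0xBB21 + 0xC5AC = 0x180CD → wrap carry → 0x80CE
  0x80CE + 0x26C4 = 0x0A792
One's-complement sum = 0xA792.
Checksum = ~0xA792 & 0xFFFF = 0x586D.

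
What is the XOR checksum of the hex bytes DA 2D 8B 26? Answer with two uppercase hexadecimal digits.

XOR the bytes together:
  start with 0xDA
  0xDA ⊕ 0x2D = 0xF7
  0xF7 ⊕ 0x8B = 0x7C
  0x7C ⊕ 0x26 = 0x5A

5A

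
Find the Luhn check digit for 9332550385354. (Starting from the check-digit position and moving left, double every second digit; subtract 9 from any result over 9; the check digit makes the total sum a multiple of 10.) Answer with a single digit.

Partial digits right→left: 4 5 3 5 8 3 0 5 5 2 3 3 9
Double every second digit counting from the check-digit position (so the 1st, 3rd, 5th, ... of the partial from the right).
  doubled (with −9 where >9): 8 6 7 0 1 6 9 → sum 37
  kept as-is: 5 5 3 5 2 3 → sum 23
Total = 37 + 23 = 60.
Check digit = (10 − (60 mod 10)) mod 10 = 0.

0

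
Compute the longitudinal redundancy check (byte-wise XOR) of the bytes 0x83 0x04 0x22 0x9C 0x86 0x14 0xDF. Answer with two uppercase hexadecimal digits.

XOR the bytes together:
  start with 0x83
  0x83 ⊕ 0x04 = 0x87
  0x87 ⊕ 0x22 = 0xA5
  0xA5 ⊕ 0x9C = 0x39
  0x39 ⊕ 0x86 = 0xBF
  0xBF ⊕ 0x14 = 0xAB
  0xAB ⊕ 0xDF = 0x74

74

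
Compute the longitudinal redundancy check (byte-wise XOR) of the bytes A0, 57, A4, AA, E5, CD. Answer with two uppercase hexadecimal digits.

XOR the bytes together:
  start with 0xA0
  0xA0 ⊕ 0x57 = 0xF7
  0xF7 ⊕ 0xA4 = 0x53
  0x53 ⊕ 0xAA = 0xF9
  0xF9 ⊕ 0xE5 = 0x1C
  0x1C ⊕ 0xCD = 0xD1

D1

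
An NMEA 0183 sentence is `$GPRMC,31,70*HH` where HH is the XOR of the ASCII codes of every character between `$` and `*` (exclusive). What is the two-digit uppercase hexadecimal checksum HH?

XOR the ASCII codes of the payload characters:
  'G' = 0x47 → acc = 0x47
  'P' = 0x50 → acc = 0x17
  'R' = 0x52 → acc = 0x45
  'M' = 0x4D → acc = 0x08
  'C' = 0x43 → acc = 0x4B
  ',' = 0x2C → acc = 0x67
  '3' = 0x33 → acc = 0x54
  '1' = 0x31 → acc = 0x65
  ',' = 0x2C → acc = 0x49
  '7' = 0x37 → acc = 0x7E
  '0' = 0x30 → acc = 0x4E
Checksum = 0x4E.

4E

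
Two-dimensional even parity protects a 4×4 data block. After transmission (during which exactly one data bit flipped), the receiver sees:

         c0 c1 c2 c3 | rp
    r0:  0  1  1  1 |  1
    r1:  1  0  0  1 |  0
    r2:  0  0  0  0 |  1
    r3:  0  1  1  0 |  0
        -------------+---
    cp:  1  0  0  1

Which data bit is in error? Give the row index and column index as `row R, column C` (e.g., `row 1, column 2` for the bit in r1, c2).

Recompute each row's even parity and compare to rp:
  r0: data parity 1, sent rp 1 → ok
  r1: data parity 0, sent rp 0 → ok
  r2: data parity 0, sent rp 1 → mismatch
  r3: data parity 0, sent rp 0 → ok
Recompute each column's even parity and compare to cp:
  c0: data parity 1, sent cp 1 → ok
  c1: data parity 0, sent cp 0 → ok
  c2: data parity 0, sent cp 0 → ok
  c3: data parity 0, sent cp 1 → mismatch
Exactly one row (r2) and one column (c3) fail → the flipped bit is at their intersection.

row 2, column 3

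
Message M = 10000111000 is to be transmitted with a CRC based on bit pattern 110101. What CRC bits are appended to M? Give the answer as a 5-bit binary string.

Append 5 zeros: 1000011100000000. Divide by 110101 (XOR where the leading bit is 1):
  pos 0: 100001 XOR 110101 = 010100
  pos 1: 101001 XOR 110101 = 011100
  pos 2: 111001 XOR 110101 = 001100
  pos 4: 110000 XOR 110101 = 000101
  pos 7: 101000 XOR 110101 = 011101
  pos 8: 111010 XOR 110101 = 001111
  pos 10: 111100 XOR 110101 = 001001
Remainder (last 5 bits) = 01001. This is the CRC / FCS.

01001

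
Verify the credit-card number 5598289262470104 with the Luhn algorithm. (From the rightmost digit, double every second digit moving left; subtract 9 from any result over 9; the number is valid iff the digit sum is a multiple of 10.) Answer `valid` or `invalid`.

From the right, keep odd positions and double even positions (subtract 9 from any doubled value over 9):
  doubled (positions 2,4,...): 0 0 8 3 9 4 9 1 → sum 34
  kept (positions 1,3,...): 4 1 7 2 2 8 8 5 → sum 37
Total = 71.
71 mod 10 = 1, so the number is invalid.

invalid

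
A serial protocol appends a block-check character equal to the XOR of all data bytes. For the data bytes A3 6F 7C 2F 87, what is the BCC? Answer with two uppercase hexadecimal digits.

18

XOR the bytes together:
  start with 0xA3
  0xA3 ⊕ 0x6F = 0xCC
  0xCC ⊕ 0x7C = 0xB0
  0xB0 ⊕ 0x2F = 0x9F
  0x9F ⊕ 0x87 = 0x18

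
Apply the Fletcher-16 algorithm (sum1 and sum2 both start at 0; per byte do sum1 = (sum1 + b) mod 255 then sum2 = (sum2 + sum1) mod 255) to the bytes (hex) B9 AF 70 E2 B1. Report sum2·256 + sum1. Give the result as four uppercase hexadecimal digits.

286E

Running sums (mod 255):
  after byte 0 (B9): sum1=185, sum2=185
  after byte 1 (AF): sum1=105, sum2=35
  after byte 2 (70): sum1=217, sum2=252
  after byte 3 (E2): sum1=188, sum2=185
  after byte 4 (B1): sum1=110, sum2=40
Checksum = sum2·256 + sum1 = 40·256 + 110 = 10350 = 0x286E.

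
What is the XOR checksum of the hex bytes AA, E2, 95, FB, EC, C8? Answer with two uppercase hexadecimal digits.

XOR the bytes together:
  start with 0xAA
  0xAA ⊕ 0xE2 = 0x48
  0x48 ⊕ 0x95 = 0xDD
  0xDD ⊕ 0xFB = 0x26
  0x26 ⊕ 0xEC = 0xCA
  0xCA ⊕ 0xC8 = 0x02

02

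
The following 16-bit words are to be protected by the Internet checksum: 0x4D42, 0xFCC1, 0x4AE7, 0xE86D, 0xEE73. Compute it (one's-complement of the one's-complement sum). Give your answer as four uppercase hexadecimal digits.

9432

One's-complement addition (fold any carry out of bit 15 back into bit 0):
  0x4D42 + 0xFCC1 = 0x14A03 → wrap carry → 0x4A04
  0x4A04 + 0x4AE7 = 0x094EB
  0x94EB + 0xE86D = 0x17D58 → wrap carry → 0x7D59
  0x7D59 + 0xEE73 = 0x16BCC → wrap carry → 0x6BCD
One's-complement sum = 0x6BCD.
Checksum = ~0x6BCD & 0xFFFF = 0x9432.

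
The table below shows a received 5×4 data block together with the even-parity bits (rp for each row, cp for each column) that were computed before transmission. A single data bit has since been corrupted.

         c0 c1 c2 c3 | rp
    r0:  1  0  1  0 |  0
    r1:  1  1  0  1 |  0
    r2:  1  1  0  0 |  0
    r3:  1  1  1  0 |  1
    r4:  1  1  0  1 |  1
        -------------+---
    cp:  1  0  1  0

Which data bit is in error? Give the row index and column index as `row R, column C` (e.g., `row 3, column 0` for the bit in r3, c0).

row 1, column 2

Recompute each row's even parity and compare to rp:
  r0: data parity 0, sent rp 0 → ok
  r1: data parity 1, sent rp 0 → mismatch
  r2: data parity 0, sent rp 0 → ok
  r3: data parity 1, sent rp 1 → ok
  r4: data parity 1, sent rp 1 → ok
Recompute each column's even parity and compare to cp:
  c0: data parity 1, sent cp 1 → ok
  c1: data parity 0, sent cp 0 → ok
  c2: data parity 0, sent cp 1 → mismatch
  c3: data parity 0, sent cp 0 → ok
Exactly one row (r1) and one column (c2) fail → the flipped bit is at their intersection.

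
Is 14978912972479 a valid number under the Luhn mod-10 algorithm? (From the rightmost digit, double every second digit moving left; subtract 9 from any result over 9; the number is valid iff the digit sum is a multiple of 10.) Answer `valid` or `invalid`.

valid

From the right, keep odd positions and double even positions (subtract 9 from any doubled value over 9):
  doubled (positions 2,4,...): 5 4 9 2 7 9 2 → sum 38
  kept (positions 1,3,...): 9 4 7 2 9 7 4 → sum 42
Total = 80.
80 mod 10 = 0, so the number is valid.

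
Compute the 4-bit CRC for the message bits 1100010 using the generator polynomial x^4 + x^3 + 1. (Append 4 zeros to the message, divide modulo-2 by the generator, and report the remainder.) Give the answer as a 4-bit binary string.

0100

Append 4 zeros: 11000100000. Divide by 11001 (XOR where the leading bit is 1):
  pos 0: 11000 XOR 11001 = 00001
  pos 4: 11000 XOR 11001 = 00001
Remainder (last 4 bits) = 0100. This is the CRC / FCS.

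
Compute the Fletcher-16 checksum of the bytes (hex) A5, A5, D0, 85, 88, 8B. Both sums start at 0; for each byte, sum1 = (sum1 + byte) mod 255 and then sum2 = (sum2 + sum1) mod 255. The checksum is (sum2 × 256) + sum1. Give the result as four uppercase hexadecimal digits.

Running sums (mod 255):
  after byte 0 (A5): sum1=165, sum2=165
  after byte 1 (A5): sum1=75, sum2=240
  after byte 2 (D0): sum1=28, sum2=13
  after byte 3 (85): sum1=161, sum2=174
  after byte 4 (88): sum1=42, sum2=216
  after byte 5 (8B): sum1=181, sum2=142
Checksum = sum2·256 + sum1 = 142·256 + 181 = 36533 = 0x8EB5.

8EB5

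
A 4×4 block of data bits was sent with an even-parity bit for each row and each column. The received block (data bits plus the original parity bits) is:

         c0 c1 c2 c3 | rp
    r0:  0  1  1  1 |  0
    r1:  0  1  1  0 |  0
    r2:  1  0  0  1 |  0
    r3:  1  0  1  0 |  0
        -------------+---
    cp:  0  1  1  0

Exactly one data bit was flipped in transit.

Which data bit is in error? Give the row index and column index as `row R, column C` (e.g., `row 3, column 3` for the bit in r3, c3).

Recompute each row's even parity and compare to rp:
  r0: data parity 1, sent rp 0 → mismatch
  r1: data parity 0, sent rp 0 → ok
  r2: data parity 0, sent rp 0 → ok
  r3: data parity 0, sent rp 0 → ok
Recompute each column's even parity and compare to cp:
  c0: data parity 0, sent cp 0 → ok
  c1: data parity 0, sent cp 1 → mismatch
  c2: data parity 1, sent cp 1 → ok
  c3: data parity 0, sent cp 0 → ok
Exactly one row (r0) and one column (c1) fail → the flipped bit is at their intersection.

row 0, column 1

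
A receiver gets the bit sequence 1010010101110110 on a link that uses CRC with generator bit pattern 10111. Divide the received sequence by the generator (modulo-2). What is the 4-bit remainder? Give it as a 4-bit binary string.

0111

Modulo-2 division of 1010010101110110 by 10111:
  pos 0: 10100 XOR 10111 = 00011
  pos 3: 11101 XOR 10111 = 01010
  pos 4: 10100 XOR 10111 = 00011
  pos 7: 11111 XOR 10111 = 01000
  pos 8: 10000 XOR 10111 = 00111
  pos 10: 11111 XOR 10111 = 01000
  pos 11: 10000 XOR 10111 = 00111
Remainder = 0111 (nonzero — an error is detected).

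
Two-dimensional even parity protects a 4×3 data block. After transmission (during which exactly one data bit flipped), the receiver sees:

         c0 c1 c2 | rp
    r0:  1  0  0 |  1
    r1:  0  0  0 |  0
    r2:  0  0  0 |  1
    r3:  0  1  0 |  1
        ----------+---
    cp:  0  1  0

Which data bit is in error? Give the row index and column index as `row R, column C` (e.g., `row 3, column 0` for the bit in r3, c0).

Recompute each row's even parity and compare to rp:
  r0: data parity 1, sent rp 1 → ok
  r1: data parity 0, sent rp 0 → ok
  r2: data parity 0, sent rp 1 → mismatch
  r3: data parity 1, sent rp 1 → ok
Recompute each column's even parity and compare to cp:
  c0: data parity 1, sent cp 0 → mismatch
  c1: data parity 1, sent cp 1 → ok
  c2: data parity 0, sent cp 0 → ok
Exactly one row (r2) and one column (c0) fail → the flipped bit is at their intersection.

row 2, column 0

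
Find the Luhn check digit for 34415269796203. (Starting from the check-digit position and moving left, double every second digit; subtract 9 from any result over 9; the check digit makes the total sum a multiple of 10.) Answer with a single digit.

7

Partial digits right→left: 3 0 2 6 9 7 9 6 2 5 1 4 4 3
Double every second digit counting from the check-digit position (so the 1st, 3rd, 5th, ... of the partial from the right).
  doubled (with −9 where >9): 6 4 9 9 4 2 8 → sum 42
  kept as-is: 0 6 7 6 5 4 3 → sum 31
Total = 42 + 31 = 73.
Check digit = (10 − (73 mod 10)) mod 10 = 7.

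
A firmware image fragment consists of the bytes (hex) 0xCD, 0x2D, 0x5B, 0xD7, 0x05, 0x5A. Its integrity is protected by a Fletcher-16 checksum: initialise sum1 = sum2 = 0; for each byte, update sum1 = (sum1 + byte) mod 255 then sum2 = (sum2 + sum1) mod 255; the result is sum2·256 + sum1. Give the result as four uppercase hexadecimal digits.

Running sums (mod 255):
  after byte 0 (0xCD): sum1=205, sum2=205
  after byte 1 (0x2D): sum1=250, sum2=200
  after byte 2 (0x5B): sum1=86, sum2=31
  after byte 3 (0xD7): sum1=46, sum2=77
  after byte 4 (0x05): sum1=51, sum2=128
  after byte 5 (0x5A): sum1=141, sum2=14
Checksum = sum2·256 + sum1 = 14·256 + 141 = 3725 = 0x0E8D.

0E8D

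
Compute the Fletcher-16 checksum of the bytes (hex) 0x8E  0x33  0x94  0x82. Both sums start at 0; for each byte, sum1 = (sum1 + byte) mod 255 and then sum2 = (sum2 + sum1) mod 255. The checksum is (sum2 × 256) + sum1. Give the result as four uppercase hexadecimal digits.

7FD8

Running sums (mod 255):
  after byte 0 (0x8E): sum1=142, sum2=142
  after byte 1 (0x33): sum1=193, sum2=80
  after byte 2 (0x94): sum1=86, sum2=166
  after byte 3 (0x82): sum1=216, sum2=127
Checksum = sum2·256 + sum1 = 127·256 + 216 = 32728 = 0x7FD8.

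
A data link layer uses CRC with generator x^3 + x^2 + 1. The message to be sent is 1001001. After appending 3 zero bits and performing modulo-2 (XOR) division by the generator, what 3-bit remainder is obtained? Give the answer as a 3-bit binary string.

111

Append 3 zeros: 1001001000. Divide by 1101 (XOR where the leading bit is 1):
  pos 0: 1001 XOR 1101 = 0100
  pos 1: 1000 XOR 1101 = 0101
  pos 2: 1010 XOR 1101 = 0111
  pos 3: 1111 XOR 1101 = 0010
  pos 5: 1000 XOR 1101 = 0101
  pos 6: 1010 XOR 1101 = 0111
Remainder (last 3 bits) = 111. This is the CRC / FCS.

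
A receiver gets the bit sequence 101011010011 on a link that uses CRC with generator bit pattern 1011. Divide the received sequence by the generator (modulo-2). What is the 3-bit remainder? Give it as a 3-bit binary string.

Modulo-2 division of 101011010011 by 1011:
  pos 0: 1010 XOR 1011 = 0001
  pos 3: 1110 XOR 1011 = 0101
  pos 4: 1011 XOR 1011 = 0000
Remainder = 011 (nonzero — an error is detected).

011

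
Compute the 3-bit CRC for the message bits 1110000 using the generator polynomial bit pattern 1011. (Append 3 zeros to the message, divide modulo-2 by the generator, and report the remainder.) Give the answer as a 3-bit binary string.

Append 3 zeros: 1110000000. Divide by 1011 (XOR where the leading bit is 1):
  pos 0: 1110 XOR 1011 = 0101
  pos 1: 1010 XOR 1011 = 0001
  pos 4: 1000 XOR 1011 = 0011
  pos 6: 1100 XOR 1011 = 0111
Remainder (last 3 bits) = 111. This is the CRC / FCS.

111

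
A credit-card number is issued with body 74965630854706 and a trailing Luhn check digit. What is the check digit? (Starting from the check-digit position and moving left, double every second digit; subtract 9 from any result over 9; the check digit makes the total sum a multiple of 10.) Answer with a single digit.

1

Partial digits right→left: 6 0 7 4 5 8 0 3 6 5 6 9 4 7
Double every second digit counting from the check-digit position (so the 1st, 3rd, 5th, ... of the partial from the right).
  doubled (with −9 where >9): 3 5 1 0 3 3 8 → sum 23
  kept as-is: 0 4 8 3 5 9 7 → sum 36
Total = 23 + 36 = 59.
Check digit = (10 − (59 mod 10)) mod 10 = 1.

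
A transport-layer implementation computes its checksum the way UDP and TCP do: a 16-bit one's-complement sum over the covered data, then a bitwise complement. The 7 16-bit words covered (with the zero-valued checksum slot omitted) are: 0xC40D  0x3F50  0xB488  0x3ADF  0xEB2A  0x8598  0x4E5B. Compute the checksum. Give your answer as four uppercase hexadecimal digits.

4E1B

One's-complement addition (fold any carry out of bit 15 back into bit 0):
  0xC40D + 0x3F50 = 0x1035D → wrap carry → 0x035E
  0x035E + 0xB488 = 0x0B7E6
  0xB7E6 + 0x3ADF = 0x0F2C5
  0xF2C5 + 0xEB2A = 0x1DDEF → wrap carry → 0xDDF0
  0xDDF0 + 0x8598 = 0x16388 → wrap carry → 0x6389
  0x6389 + 0x4E5B = 0x0B1E4
One's-complement sum = 0xB1E4.
Checksum = ~0xB1E4 & 0xFFFF = 0x4E1B.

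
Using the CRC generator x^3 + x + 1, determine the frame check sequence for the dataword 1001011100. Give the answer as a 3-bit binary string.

000

Append 3 zeros: 1001011100000. Divide by 1011 (XOR where the leading bit is 1):
  pos 0: 1001 XOR 1011 = 0010
  pos 2: 1001 XOR 1011 = 0010
  pos 4: 1011 XOR 1011 = 0000
Remainder (last 3 bits) = 000. This is the CRC / FCS.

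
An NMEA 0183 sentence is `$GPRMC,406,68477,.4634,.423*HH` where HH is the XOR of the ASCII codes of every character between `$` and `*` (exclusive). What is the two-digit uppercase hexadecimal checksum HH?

73

XOR the ASCII codes of the payload characters:
  'G' = 0x47 → acc = 0x47
  'P' = 0x50 → acc = 0x17
  'R' = 0x52 → acc = 0x45
  'M' = 0x4D → acc = 0x08
  'C' = 0x43 → acc = 0x4B
  ',' = 0x2C → acc = 0x67
  '4' = 0x34 → acc = 0x53
  '0' = 0x30 → acc = 0x63
  '6' = 0x36 → acc = 0x55
  ',' = 0x2C → acc = 0x79
  '6' = 0x36 → acc = 0x4F
  '8' = 0x38 → acc = 0x77
  '4' = 0x34 → acc = 0x43
  '7' = 0x37 → acc = 0x74
  '7' = 0x37 → acc = 0x43
  ',' = 0x2C → acc = 0x6F
  '.' = 0x2E → acc = 0x41
  '4' = 0x34 → acc = 0x75
  '6' = 0x36 → acc = 0x43
  '3' = 0x33 → acc = 0x70
  '4' = 0x34 → acc = 0x44
  ',' = 0x2C → acc = 0x68
  '.' = 0x2E → acc = 0x46
  '4' = 0x34 → acc = 0x72
  '2' = 0x32 → acc = 0x40
  '3' = 0x33 → acc = 0x73
Checksum = 0x73.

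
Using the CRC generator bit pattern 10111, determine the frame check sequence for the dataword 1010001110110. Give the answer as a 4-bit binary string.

1110

Append 4 zeros: 10100011101100000. Divide by 10111 (XOR where the leading bit is 1):
  pos 0: 10100 XOR 10111 = 00011
  pos 3: 11011 XOR 10111 = 01100
  pos 4: 11001 XOR 10111 = 01110
  pos 5: 11100 XOR 10111 = 01011
  pos 6: 10111 XOR 10111 = 00000
  pos 11: 10000 XOR 10111 = 00111
Remainder (last 4 bits) = 1110. This is the CRC / FCS.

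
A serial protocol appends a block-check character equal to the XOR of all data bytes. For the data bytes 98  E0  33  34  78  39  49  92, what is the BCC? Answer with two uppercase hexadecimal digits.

E5

XOR the bytes together:
  start with 0x98
  0x98 ⊕ 0xE0 = 0x78
  0x78 ⊕ 0x33 = 0x4B
  0x4B ⊕ 0x34 = 0x7F
  0x7F ⊕ 0x78 = 0x07
  0x07 ⊕ 0x39 = 0x3E
  0x3E ⊕ 0x49 = 0x77
  0x77 ⊕ 0x92 = 0xE5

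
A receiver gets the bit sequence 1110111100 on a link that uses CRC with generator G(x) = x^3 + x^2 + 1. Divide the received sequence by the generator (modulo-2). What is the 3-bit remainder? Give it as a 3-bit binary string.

Modulo-2 division of 1110111100 by 1101:
  pos 0: 1110 XOR 1101 = 0011
  pos 2: 1111 XOR 1101 = 0010
  pos 4: 1011 XOR 1101 = 0110
  pos 5: 1100 XOR 1101 = 0001
Remainder = 010 (nonzero — an error is detected).

010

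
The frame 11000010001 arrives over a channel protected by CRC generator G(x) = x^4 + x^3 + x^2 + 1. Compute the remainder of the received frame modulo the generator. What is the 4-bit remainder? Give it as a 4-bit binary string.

0000

Modulo-2 division of 11000010001 by 11101:
  pos 0: 11000 XOR 11101 = 00101
  pos 2: 10101 XOR 11101 = 01000
  pos 3: 10000 XOR 11101 = 01101
  pos 4: 11010 XOR 11101 = 00111
  pos 6: 11101 XOR 11101 = 00000
Remainder = 0000 (zero — the frame passes the CRC check).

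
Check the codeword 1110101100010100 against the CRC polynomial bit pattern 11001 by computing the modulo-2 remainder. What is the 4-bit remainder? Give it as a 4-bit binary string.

0000

Modulo-2 division of 1110101100010100 by 11001:
  pos 0: 11101 XOR 11001 = 00100
  pos 2: 10001 XOR 11001 = 01000
  pos 3: 10001 XOR 11001 = 01000
  pos 4: 10000 XOR 11001 = 01001
  pos 5: 10010 XOR 11001 = 01011
  pos 6: 10110 XOR 11001 = 01111
  pos 7: 11111 XOR 11001 = 00110
  pos 9: 11001 XOR 11001 = 00000
Remainder = 0000 (zero — the frame passes the CRC check).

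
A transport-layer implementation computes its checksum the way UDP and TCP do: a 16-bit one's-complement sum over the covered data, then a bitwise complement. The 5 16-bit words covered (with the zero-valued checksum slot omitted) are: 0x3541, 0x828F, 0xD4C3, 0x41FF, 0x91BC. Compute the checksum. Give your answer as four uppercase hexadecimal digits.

9FAF

One's-complement addition (fold any carry out of bit 15 back into bit 0):
  0x3541 + 0x828F = 0x0B7D0
  0xB7D0 + 0xD4C3 = 0x18C93 → wrap carry → 0x8C94
  0x8C94 + 0x41FF = 0x0CE93
  0xCE93 + 0x91BC = 0x1604F → wrap carry → 0x6050
One's-complement sum = 0x6050.
Checksum = ~0x6050 & 0xFFFF = 0x9FAF.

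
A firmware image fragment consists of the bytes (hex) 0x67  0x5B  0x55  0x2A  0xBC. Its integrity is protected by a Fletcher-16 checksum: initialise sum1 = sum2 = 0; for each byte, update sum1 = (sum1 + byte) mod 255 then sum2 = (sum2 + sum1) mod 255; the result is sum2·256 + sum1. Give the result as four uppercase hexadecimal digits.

83FE

Running sums (mod 255):
  after byte 0 (0x67): sum1=103, sum2=103
  after byte 1 (0x5B): sum1=194, sum2=42
  after byte 2 (0x55): sum1=24, sum2=66
  after byte 3 (0x2A): sum1=66, sum2=132
  after byte 4 (0xBC): sum1=254, sum2=131
Checksum = sum2·256 + sum1 = 131·256 + 254 = 33790 = 0x83FE.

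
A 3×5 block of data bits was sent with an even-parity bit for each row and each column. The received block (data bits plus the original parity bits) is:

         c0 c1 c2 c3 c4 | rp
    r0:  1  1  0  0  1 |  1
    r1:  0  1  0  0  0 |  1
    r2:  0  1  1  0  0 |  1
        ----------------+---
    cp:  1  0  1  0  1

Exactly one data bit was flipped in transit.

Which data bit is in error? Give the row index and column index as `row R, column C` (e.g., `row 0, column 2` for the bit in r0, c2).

Recompute each row's even parity and compare to rp:
  r0: data parity 1, sent rp 1 → ok
  r1: data parity 1, sent rp 1 → ok
  r2: data parity 0, sent rp 1 → mismatch
Recompute each column's even parity and compare to cp:
  c0: data parity 1, sent cp 1 → ok
  c1: data parity 1, sent cp 0 → mismatch
  c2: data parity 1, sent cp 1 → ok
  c3: data parity 0, sent cp 0 → ok
  c4: data parity 1, sent cp 1 → ok
Exactly one row (r2) and one column (c1) fail → the flipped bit is at their intersection.

row 2, column 1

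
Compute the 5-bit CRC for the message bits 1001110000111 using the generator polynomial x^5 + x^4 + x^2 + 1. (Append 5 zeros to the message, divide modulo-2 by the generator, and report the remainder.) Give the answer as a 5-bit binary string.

01110

Append 5 zeros: 100111000011100000. Divide by 110101 (XOR where the leading bit is 1):
  pos 0: 100111 XOR 110101 = 010010
  pos 1: 100100 XOR 110101 = 010001
  pos 2: 100010 XOR 110101 = 010111
  pos 3: 101110 XOR 110101 = 011011
  pos 4: 110110 XOR 110101 = 000011
  pos 8: 111110 XOR 110101 = 001011
  pos 10: 101100 XOR 110101 = 011001
  pos 11: 110010 XOR 110101 = 000111
Remainder (last 5 bits) = 01110. This is the CRC / FCS.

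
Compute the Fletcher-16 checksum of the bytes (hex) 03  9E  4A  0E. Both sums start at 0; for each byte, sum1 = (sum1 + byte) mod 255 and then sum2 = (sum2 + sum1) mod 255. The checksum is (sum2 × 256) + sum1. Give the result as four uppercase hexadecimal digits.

8AF9

Running sums (mod 255):
  after byte 0 (03): sum1=3, sum2=3
  after byte 1 (9E): sum1=161, sum2=164
  after byte 2 (4A): sum1=235, sum2=144
  after byte 3 (0E): sum1=249, sum2=138
Checksum = sum2·256 + sum1 = 138·256 + 249 = 35577 = 0x8AF9.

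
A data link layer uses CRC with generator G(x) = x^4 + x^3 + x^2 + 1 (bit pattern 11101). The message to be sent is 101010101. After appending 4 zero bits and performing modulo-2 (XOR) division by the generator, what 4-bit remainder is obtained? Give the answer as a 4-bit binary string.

1110

Append 4 zeros: 1010101010000. Divide by 11101 (XOR where the leading bit is 1):
  pos 0: 10101 XOR 11101 = 01000
  pos 1: 10000 XOR 11101 = 01101
  pos 2: 11011 XOR 11101 = 00110
  pos 4: 11001 XOR 11101 = 00100
  pos 6: 10000 XOR 11101 = 01101
  pos 7: 11010 XOR 11101 = 00111
Remainder (last 4 bits) = 1110. This is the CRC / FCS.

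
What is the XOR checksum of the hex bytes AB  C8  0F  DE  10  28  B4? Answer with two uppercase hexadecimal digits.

3E

XOR the bytes together:
  start with 0xAB
  0xAB ⊕ 0xC8 = 0x63
  0x63 ⊕ 0x0F = 0x6C
  0x6C ⊕ 0xDE = 0xB2
  0xB2 ⊕ 0x10 = 0xA2
  0xA2 ⊕ 0x28 = 0x8A
  0x8A ⊕ 0xB4 = 0x3E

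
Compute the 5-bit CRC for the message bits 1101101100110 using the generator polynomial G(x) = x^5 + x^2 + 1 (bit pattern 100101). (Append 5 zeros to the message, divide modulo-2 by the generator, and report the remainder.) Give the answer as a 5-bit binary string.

Append 5 zeros: 110110110011000000. Divide by 100101 (XOR where the leading bit is 1):
  pos 0: 110110 XOR 100101 = 010011
  pos 1: 100111 XOR 100101 = 000010
  pos 5: 101001 XOR 100101 = 001100
  pos 7: 110010 XOR 100101 = 010111
  pos 8: 101110 XOR 100101 = 001011
  pos 10: 101100 XOR 100101 = 001001
  pos 12: 100100 XOR 100101 = 000001
Remainder (last 5 bits) = 00001. This is the CRC / FCS.

00001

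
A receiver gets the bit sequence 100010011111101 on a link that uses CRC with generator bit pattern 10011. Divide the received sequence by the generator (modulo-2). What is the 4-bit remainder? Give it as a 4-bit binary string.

Modulo-2 division of 100010011111101 by 10011:
  pos 0: 10001 XOR 10011 = 00010
  pos 3: 10001 XOR 10011 = 00010
  pos 6: 10111 XOR 10011 = 00100
  pos 8: 10011 XOR 10011 = 00000
Remainder = 0001 (nonzero — an error is detected).

0001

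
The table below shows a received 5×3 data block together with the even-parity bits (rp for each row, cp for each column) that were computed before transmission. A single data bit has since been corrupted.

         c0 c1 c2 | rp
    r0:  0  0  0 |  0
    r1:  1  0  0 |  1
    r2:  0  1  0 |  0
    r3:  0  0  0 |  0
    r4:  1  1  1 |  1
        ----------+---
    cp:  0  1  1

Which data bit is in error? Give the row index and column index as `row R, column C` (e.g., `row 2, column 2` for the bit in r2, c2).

Recompute each row's even parity and compare to rp:
  r0: data parity 0, sent rp 0 → ok
  r1: data parity 1, sent rp 1 → ok
  r2: data parity 1, sent rp 0 → mismatch
  r3: data parity 0, sent rp 0 → ok
  r4: data parity 1, sent rp 1 → ok
Recompute each column's even parity and compare to cp:
  c0: data parity 0, sent cp 0 → ok
  c1: data parity 0, sent cp 1 → mismatch
  c2: data parity 1, sent cp 1 → ok
Exactly one row (r2) and one column (c1) fail → the flipped bit is at their intersection.

row 2, column 1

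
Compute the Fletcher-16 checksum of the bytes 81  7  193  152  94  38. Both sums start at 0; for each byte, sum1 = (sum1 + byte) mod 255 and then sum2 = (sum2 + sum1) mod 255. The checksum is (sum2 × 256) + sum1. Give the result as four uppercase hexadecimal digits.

Running sums (mod 255):
  after byte 0 (81): sum1=81, sum2=81
  after byte 1 (7): sum1=88, sum2=169
  after byte 2 (193): sum1=26, sum2=195
  after byte 3 (152): sum1=178, sum2=118
  after byte 4 (94): sum1=17, sum2=135
  after byte 5 (38): sum1=55, sum2=190
Checksum = sum2·256 + sum1 = 190·256 + 55 = 48695 = 0xBE37.

BE37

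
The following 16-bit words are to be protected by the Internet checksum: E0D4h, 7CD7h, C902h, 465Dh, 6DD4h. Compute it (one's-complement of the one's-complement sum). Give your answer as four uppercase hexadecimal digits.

251F

One's-complement addition (fold any carry out of bit 15 back into bit 0):
  0xE0D4 + 0x7CD7 = 0x15DAB → wrap carry → 0x5DAC
  0x5DAC + 0xC902 = 0x126AE → wrap carry → 0x26AF
  0x26AF + 0x465D = 0x06D0C
  0x6D0C + 0x6DD4 = 0x0DAE0
One's-complement sum = 0xDAE0.
Checksum = ~0xDAE0 & 0xFFFF = 0x251F.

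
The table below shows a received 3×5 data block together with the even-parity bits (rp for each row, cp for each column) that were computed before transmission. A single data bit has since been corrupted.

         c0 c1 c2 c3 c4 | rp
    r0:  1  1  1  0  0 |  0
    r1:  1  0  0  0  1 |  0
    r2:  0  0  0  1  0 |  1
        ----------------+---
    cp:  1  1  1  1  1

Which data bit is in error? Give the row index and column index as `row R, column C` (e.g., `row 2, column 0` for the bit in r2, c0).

row 0, column 0

Recompute each row's even parity and compare to rp:
  r0: data parity 1, sent rp 0 → mismatch
  r1: data parity 0, sent rp 0 → ok
  r2: data parity 1, sent rp 1 → ok
Recompute each column's even parity and compare to cp:
  c0: data parity 0, sent cp 1 → mismatch
  c1: data parity 1, sent cp 1 → ok
  c2: data parity 1, sent cp 1 → ok
  c3: data parity 1, sent cp 1 → ok
  c4: data parity 1, sent cp 1 → ok
Exactly one row (r0) and one column (c0) fail → the flipped bit is at their intersection.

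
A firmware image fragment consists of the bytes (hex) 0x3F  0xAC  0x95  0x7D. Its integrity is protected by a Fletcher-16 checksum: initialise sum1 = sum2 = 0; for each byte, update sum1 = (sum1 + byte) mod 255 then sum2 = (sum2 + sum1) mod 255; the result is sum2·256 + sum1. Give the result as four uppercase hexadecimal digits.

Running sums (mod 255):
  after byte 0 (0x3F): sum1=63, sum2=63
  after byte 1 (0xAC): sum1=235, sum2=43
  after byte 2 (0x95): sum1=129, sum2=172
  after byte 3 (0x7D): sum1=254, sum2=171
Checksum = sum2·256 + sum1 = 171·256 + 254 = 44030 = 0xABFE.

ABFE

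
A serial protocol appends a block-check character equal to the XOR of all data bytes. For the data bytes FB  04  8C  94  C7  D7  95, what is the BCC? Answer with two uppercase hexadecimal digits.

62

XOR the bytes together:
  start with 0xFB
  0xFB ⊕ 0x04 = 0xFF
  0xFF ⊕ 0x8C = 0x73
  0x73 ⊕ 0x94 = 0xE7
  0xE7 ⊕ 0xC7 = 0x20
  0x20 ⊕ 0xD7 = 0xF7
  0xF7 ⊕ 0x95 = 0x62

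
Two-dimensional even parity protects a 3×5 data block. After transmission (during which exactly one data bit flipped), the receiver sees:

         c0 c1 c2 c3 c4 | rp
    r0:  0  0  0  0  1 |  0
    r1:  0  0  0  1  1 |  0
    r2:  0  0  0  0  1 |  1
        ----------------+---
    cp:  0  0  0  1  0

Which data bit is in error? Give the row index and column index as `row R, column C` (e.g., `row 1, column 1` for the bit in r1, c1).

Recompute each row's even parity and compare to rp:
  r0: data parity 1, sent rp 0 → mismatch
  r1: data parity 0, sent rp 0 → ok
  r2: data parity 1, sent rp 1 → ok
Recompute each column's even parity and compare to cp:
  c0: data parity 0, sent cp 0 → ok
  c1: data parity 0, sent cp 0 → ok
  c2: data parity 0, sent cp 0 → ok
  c3: data parity 1, sent cp 1 → ok
  c4: data parity 1, sent cp 0 → mismatch
Exactly one row (r0) and one column (c4) fail → the flipped bit is at their intersection.

row 0, column 4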